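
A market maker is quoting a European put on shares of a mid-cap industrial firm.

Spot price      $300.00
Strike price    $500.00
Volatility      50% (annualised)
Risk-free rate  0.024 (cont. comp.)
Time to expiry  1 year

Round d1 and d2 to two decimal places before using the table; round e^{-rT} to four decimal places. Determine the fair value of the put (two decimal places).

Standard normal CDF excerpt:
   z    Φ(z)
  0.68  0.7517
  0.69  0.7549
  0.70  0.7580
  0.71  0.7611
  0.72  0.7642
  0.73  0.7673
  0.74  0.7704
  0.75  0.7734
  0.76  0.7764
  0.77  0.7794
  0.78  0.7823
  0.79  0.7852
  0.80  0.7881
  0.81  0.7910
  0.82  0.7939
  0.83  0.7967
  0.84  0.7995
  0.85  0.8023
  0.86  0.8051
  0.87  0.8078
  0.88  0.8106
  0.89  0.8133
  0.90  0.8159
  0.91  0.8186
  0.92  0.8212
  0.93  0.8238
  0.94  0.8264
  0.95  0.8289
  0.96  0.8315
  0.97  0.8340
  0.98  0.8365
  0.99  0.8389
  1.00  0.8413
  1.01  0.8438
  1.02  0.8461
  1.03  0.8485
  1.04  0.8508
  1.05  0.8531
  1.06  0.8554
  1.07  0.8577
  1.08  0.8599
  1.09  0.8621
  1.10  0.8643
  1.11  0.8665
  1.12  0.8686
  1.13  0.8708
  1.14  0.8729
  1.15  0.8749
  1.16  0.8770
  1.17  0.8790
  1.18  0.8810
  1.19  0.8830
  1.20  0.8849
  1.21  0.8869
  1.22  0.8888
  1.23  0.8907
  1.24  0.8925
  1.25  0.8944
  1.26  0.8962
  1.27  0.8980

σ√T = 0.5·√1 = 0.5000
d₁ = [ln(300/500) + (0.024 + ½·0.5²)·1] / (σ√T) = (-0.5108 + 0.1490) / 0.5000 = -0.7237 ⇒ -0.72
d₂ = -0.7237 − 0.5000 = -1.2237 ⇒ -1.22
exp(−rT) = exp(−0.024·1) = 0.9763
N(−d₂) = N(1.22) = 0.8888;  N(−d₁) = N(0.72) = 0.7642
P = 500·0.9763·0.8888 − 300·0.7642 = 433.8677 − 229.2600 = 204.6077

$204.61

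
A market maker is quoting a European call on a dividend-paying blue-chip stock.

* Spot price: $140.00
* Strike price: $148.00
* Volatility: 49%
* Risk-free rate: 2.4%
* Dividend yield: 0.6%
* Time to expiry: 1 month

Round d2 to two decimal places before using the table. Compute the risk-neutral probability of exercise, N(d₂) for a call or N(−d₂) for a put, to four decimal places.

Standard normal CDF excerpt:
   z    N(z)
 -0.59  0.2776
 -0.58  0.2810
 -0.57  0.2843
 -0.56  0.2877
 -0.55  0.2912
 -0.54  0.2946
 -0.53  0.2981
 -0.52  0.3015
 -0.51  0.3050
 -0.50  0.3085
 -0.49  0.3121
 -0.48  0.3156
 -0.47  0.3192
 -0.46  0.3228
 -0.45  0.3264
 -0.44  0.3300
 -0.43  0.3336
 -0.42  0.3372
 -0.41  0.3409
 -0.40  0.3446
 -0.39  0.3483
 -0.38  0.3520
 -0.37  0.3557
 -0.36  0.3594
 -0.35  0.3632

σ√T = 0.49 × 0.2887 = 0.1415
d₁ = [ln(140/148) + (0.024 − 0.006 + 0.49²/2)·0.08333] / 0.1415 = [-0.0556 + 0.0115] / 0.1415 = -0.3115 which rounds to -0.31
d₂ = d₁ − σ√T = -0.3115 − 0.1415 = -0.4530 which rounds to -0.45
Risk-neutral Pr[S_T > K] = N(d₂) = N(-0.45) = 0.3264

0.3264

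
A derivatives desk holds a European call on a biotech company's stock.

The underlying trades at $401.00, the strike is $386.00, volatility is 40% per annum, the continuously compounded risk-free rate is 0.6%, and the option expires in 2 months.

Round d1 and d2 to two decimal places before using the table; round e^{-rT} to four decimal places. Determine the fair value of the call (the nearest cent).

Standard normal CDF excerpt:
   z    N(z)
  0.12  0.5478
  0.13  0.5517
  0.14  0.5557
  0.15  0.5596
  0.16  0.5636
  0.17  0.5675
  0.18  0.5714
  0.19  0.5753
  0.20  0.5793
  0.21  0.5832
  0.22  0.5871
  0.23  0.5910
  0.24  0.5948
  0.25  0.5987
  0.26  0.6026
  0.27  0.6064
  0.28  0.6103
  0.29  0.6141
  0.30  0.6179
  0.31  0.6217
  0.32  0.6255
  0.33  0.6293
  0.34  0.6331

σ√T = 0.4 × 0.4082 = 0.1633
ln(S/K) + (r + σ²/2)T = ln(401/386) + (0.006 + 0.4²/2)·0.1667 = 0.0381 + 0.0143 = 0.0525
d₁ = 0.0525 / 0.1633 = 0.3212 which rounds to 0.32
d₂ = d₁ − σ√T = 0.3212 − 0.1633 = 0.1579 which rounds to 0.16
exp(−rT) = exp(−0.006·0.1667) = 0.9990
N(d₁) = N(0.32) = 0.6255;  N(d₂) = N(0.16) = 0.5636
C = 401·0.6255 − 386·0.9990·0.5636 = 250.8255 − 217.3321 = 33.4934

$33.49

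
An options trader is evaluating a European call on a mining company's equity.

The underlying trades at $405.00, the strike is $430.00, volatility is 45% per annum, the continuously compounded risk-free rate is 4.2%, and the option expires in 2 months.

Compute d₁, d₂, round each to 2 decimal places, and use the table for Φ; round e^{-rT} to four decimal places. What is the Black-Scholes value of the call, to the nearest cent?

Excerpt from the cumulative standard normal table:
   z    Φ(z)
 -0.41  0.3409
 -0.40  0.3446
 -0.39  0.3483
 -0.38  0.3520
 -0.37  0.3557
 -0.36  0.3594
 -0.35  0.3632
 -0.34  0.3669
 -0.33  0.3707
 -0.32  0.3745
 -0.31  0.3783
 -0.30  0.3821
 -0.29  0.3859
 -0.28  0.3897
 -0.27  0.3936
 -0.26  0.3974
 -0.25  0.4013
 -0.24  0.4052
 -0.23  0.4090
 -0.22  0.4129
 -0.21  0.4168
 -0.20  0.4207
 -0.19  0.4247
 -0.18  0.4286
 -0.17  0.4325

$20.08

T = 0.1667;  σ√T = 0.1837
ln(S/K) + (r + σ²/2)T = ln(405/430) + (0.042 + 0.45²/2)·0.1667 = -0.0599 + 0.0239 = -0.0360
d₁ = -0.0360 / 0.1837 = -0.1961 ⇒ -0.20
d₂ = d₁ − σ√T = -0.1961 − 0.1837 = -0.3798 ⇒ -0.38
exp(−rT) = exp(−0.042·0.1667) = 0.9930
C = 405·N(-0.20) − 430·0.9930·N(-0.38) = 405·0.4207 − 430·0.9930·0.3520 = 170.3835 − 150.3005 = 20.0830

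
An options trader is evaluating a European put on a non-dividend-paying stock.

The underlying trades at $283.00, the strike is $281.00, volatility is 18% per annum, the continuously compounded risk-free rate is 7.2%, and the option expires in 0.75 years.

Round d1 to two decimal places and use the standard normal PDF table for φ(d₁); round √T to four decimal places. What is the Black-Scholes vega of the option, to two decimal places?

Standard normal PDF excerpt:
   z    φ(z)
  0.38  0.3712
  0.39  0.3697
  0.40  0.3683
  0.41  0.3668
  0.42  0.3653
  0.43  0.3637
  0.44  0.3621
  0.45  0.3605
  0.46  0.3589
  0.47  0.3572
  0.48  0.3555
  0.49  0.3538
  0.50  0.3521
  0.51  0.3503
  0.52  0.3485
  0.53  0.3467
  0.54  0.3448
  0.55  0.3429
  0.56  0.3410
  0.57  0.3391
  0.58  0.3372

87.54

T = 0.75;  σ√T = 0.1559
d₁ = [ln(283/281) + (0.072 + ½·0.18²)·0.75] / (σ√T) = (0.0071 + 0.0662) / 0.1559 = 0.4698 ≈ 0.47
√T = √0.75 = 0.8660
φ(d₁) = φ(0.47) = 0.3572
vega = S·φ(d₁)·√T = 283·0.3572·0.8660 = 87.5419
(Vega is the same for a European call and put with the same parameters.)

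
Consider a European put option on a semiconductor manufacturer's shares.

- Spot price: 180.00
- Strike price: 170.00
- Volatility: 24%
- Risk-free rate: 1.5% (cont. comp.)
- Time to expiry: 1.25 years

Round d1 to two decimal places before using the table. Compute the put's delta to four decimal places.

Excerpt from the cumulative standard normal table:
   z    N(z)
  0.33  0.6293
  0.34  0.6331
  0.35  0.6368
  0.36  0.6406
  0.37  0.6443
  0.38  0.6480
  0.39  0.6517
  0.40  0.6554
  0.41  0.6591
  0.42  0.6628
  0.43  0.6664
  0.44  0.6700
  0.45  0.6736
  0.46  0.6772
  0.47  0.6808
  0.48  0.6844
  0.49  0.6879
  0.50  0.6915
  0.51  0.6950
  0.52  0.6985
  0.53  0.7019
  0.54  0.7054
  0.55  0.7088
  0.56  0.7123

-0.3372

σ√T = 0.24 × 1.1180 = 0.2683
d₁ = [ln(180/170) + (0.015 + 0.24²/2)·1.25] / 0.2683 = [0.0572 + 0.0548] / 0.2683 = 0.4171 ≈ 0.42
N(d₁) = N(0.42) = 0.6628
Δ_put = N(d₁) − 1 = 0.6628 − 1 = -0.3372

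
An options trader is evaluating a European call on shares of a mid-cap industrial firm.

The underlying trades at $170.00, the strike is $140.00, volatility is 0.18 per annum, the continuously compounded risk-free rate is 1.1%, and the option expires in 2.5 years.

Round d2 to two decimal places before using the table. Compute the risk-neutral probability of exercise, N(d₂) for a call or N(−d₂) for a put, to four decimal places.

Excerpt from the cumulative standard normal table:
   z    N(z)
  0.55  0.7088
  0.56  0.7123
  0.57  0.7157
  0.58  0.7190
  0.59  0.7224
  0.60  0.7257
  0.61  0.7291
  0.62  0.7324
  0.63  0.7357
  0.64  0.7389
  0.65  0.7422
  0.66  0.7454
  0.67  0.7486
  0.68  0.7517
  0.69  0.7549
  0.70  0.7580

T = 2.5;  σ√T = 0.2846
d₁ = [ln(170/140) + (0.011 + ½·0.18²)·2.5] / (σ√T) = (0.1942 + 0.0680) / 0.2846 = 0.9211 → 0.92
d₂ = 0.9211 − 0.2846 = 0.6365 → 0.64
Risk-neutral Pr[S_T > K] = N(d₂) = N(0.64) = 0.7389

0.7389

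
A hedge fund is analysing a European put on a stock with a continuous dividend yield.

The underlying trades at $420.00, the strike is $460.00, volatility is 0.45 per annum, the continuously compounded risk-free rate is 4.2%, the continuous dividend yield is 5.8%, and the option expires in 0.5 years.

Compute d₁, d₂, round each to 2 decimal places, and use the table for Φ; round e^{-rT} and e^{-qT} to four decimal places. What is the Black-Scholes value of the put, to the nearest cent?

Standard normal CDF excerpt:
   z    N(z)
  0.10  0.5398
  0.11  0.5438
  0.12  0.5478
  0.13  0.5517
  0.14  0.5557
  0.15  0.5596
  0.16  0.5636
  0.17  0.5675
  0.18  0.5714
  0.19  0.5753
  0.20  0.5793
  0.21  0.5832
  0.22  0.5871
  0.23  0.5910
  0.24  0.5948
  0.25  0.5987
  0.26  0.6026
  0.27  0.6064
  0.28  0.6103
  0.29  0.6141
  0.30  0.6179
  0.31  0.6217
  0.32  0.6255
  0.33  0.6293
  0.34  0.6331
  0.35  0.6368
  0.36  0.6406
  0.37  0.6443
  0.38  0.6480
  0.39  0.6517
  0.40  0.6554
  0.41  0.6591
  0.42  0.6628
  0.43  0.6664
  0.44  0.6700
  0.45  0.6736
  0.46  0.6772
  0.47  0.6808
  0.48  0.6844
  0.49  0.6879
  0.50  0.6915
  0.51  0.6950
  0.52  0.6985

T = 0.5;  σ√T = 0.3182
d₁ = [ln(420/460) + (0.042 − 0.058 + 0.45²/2)·0.5] / 0.3182 = [-0.0910 + 0.0426] / 0.3182 = -0.1519 → -0.15
d₂ = d₁ − σ√T = -0.1519 − 0.3182 = -0.4701 → -0.47
exp(−qT) = exp(−0.058·0.5) = 0.9714;  exp(−rT) = exp(−0.042·0.5) = 0.9792
N(−d₂) = N(0.47) = 0.6808;  N(−d₁) = N(0.15) = 0.5596
P = 460·0.9792·0.6808 − 420·0.9714·0.5596 = 306.6541 − 228.3101 = 78.3440

$78.34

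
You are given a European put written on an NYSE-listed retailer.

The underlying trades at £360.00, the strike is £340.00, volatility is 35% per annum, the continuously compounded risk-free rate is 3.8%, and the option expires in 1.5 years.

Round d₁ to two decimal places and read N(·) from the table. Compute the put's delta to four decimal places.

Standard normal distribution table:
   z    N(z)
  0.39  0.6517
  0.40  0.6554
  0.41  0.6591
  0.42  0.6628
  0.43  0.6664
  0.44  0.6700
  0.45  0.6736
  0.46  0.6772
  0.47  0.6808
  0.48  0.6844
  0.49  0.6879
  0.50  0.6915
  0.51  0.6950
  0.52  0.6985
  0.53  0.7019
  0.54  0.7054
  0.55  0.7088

T = 1.5;  σ√T = 0.4287
d₁ = [ln(360/340) + (0.038 + 0.35²/2)·1.5] / 0.4287 = [0.0572 + 0.1489] / 0.4287 = 0.4806 ≈ 0.48
N(d₁) = N(0.48) = 0.6844
Δ_put = N(d₁) − 1 = 0.6844 − 1 = -0.3156

-0.3156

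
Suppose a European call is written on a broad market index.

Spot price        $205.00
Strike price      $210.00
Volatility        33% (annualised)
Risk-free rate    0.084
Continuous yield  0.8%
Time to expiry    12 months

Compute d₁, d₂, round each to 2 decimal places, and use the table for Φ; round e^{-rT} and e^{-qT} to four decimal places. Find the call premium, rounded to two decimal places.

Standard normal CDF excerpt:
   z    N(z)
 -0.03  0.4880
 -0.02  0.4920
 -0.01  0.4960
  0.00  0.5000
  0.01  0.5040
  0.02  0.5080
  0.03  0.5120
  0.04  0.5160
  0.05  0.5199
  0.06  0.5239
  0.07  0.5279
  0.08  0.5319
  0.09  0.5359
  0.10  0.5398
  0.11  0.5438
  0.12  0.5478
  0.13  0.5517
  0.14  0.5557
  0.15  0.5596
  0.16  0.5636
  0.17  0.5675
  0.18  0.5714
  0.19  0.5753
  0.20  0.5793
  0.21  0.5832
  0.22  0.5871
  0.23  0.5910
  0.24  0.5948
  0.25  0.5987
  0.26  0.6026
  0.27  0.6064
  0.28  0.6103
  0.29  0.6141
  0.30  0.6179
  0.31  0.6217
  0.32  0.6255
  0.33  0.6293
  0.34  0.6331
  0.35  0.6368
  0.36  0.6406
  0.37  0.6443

$31.44

σ√T = 0.33·√1 = 0.3300
d₁ = [ln(205/210) + (0.084 − 0.008 + ½·0.33²)·1] / (σ√T) = (-0.0241 + 0.1305) / 0.3300 = 0.3223 ⇒ 0.32
d₂ = 0.3223 − 0.3300 = -0.0077 ⇒ -0.01
e^(−qT) = e^(−0.008·1) = 0.9920;  e^(−rT) = e^(−0.084·1) = 0.9194
C = 205·0.9920·N(0.32) − 210·0.9194·N(-0.01) = 205·0.9920·0.6255 − 210·0.9194·0.4960 = 127.2017 − 95.7647 = 31.4370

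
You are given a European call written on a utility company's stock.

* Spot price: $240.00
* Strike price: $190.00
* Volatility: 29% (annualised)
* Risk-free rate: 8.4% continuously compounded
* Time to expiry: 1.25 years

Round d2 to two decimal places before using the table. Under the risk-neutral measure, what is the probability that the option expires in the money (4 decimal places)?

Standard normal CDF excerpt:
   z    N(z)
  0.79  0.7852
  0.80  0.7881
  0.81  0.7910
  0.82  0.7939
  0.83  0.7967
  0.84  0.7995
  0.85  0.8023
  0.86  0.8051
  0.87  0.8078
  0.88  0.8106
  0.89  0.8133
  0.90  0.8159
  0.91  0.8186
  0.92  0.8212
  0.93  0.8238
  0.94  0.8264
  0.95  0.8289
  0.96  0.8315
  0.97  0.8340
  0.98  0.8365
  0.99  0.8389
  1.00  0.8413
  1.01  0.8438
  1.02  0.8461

σ√T = 0.29·√1.25 = 0.3242
ln(S/K) + (r + σ²/2)T = ln(240/190) + (0.084 + 0.29²/2)·1.25 = 0.2336 + 0.1576 = 0.3912
d₁ = 0.3912 / 0.3242 = 1.2065 ⇒ 1.21
d₂ = d₁ − σ√T = 1.2065 − 0.3242 = 0.8823 ⇒ 0.88
Risk-neutral Pr[S_T > K] = N(d₂) = N(0.88) = 0.8106

0.8106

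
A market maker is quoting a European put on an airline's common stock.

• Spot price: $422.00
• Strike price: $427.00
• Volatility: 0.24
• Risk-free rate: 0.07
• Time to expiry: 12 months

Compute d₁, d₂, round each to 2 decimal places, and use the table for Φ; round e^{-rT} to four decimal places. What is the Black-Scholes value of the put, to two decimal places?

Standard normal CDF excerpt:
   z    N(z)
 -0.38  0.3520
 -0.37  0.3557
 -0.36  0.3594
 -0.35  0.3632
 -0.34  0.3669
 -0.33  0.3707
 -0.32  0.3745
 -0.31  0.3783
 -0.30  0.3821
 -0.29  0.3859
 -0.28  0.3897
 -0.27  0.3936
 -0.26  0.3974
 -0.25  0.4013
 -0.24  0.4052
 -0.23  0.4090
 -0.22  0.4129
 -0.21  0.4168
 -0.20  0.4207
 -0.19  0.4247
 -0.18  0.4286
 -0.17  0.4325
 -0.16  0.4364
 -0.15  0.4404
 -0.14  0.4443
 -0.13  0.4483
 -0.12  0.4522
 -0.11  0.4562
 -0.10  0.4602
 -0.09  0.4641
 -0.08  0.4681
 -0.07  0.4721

T = 1;  σ√T = 0.2400
d₁ = [ln(422/427) + (0.07 + 0.24²/2)·1] / 0.2400 = [-0.0118 + 0.0988] / 0.2400 = 0.3626 → 0.36
d₂ = d₁ − σ√T = 0.3626 − 0.2400 = 0.1226 → 0.12
e^(−rT) = e^(−0.07·1) = 0.9324
N(−d₂) = N(-0.12) = 0.4522;  N(−d₁) = N(-0.36) = 0.3594
P = 427·0.9324·0.4522 − 422·0.3594 = 180.0366 − 151.6668 = 28.3698

$28.37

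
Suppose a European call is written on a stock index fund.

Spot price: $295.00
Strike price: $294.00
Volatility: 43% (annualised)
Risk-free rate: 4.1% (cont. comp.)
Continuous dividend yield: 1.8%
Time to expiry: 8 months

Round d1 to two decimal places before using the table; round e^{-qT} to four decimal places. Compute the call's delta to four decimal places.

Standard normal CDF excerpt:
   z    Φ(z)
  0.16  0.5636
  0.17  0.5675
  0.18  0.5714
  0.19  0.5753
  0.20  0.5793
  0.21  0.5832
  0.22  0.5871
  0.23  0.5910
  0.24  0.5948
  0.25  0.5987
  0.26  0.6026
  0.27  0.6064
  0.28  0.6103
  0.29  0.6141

0.5840

σ√T = 0.43·√0.6667 = 0.3511
d₁ = [ln(295/294) + (0.041 − 0.018 + ½·0.43²)·0.6667] / (σ√T) = (0.0034 + 0.0770) / 0.3511 = 0.2289 ≈ 0.23
N(d₁) = N(0.23) = 0.5910
Δ_call = exp(−qT)·N(d₁) = 0.9881·0.5910 = 0.5840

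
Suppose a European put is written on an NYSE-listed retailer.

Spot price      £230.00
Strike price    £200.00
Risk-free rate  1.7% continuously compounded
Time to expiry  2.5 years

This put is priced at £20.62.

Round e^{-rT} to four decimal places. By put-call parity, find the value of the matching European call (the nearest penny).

£58.94

e^(−rT) = e^(−0.017·2.5) = 0.9584
Put-call parity: C − P = S − K·e^(−rT) = 230 − 200·0.9584 = 230 − 191.6800 = 38.3200
C = P + (C − P) = 20.62 + (38.3200) = 58.9400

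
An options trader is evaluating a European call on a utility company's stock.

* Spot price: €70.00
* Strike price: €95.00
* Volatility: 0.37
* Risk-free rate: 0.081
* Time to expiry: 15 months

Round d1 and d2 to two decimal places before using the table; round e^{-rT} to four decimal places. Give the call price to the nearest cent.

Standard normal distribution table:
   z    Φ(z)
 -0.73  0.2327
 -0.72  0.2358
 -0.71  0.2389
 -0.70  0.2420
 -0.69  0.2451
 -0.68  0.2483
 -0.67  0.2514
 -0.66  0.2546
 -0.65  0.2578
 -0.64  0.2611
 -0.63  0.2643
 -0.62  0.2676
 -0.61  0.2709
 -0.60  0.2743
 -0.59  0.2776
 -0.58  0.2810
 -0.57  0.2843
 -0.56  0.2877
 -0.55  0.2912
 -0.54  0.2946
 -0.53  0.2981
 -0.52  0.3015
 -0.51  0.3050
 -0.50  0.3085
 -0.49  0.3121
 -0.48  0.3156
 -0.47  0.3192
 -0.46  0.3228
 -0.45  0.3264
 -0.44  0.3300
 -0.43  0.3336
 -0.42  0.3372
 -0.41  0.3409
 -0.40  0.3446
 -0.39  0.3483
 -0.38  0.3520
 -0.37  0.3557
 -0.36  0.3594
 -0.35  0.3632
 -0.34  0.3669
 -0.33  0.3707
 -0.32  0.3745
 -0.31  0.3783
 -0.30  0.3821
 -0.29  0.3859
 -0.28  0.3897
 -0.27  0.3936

€6.24

σ√T = 0.37 × 1.1180 = 0.4137
d₁ = [ln(70/95) + (0.081 + 0.37²/2)·1.25] / 0.4137 = [-0.3054 + 0.1868] / 0.4137 = -0.2866 ≈ -0.29
d₂ = d₁ − σ√T = -0.2866 − 0.4137 = -0.7003 ≈ -0.70
e^(−rT) = e^(−0.081·1.25) = 0.9037
C = 70·N(-0.29) − 95·0.9037·N(-0.70) = 70·0.3859 − 95·0.9037·0.2420 = 27.0130 − 20.7761 = 6.2369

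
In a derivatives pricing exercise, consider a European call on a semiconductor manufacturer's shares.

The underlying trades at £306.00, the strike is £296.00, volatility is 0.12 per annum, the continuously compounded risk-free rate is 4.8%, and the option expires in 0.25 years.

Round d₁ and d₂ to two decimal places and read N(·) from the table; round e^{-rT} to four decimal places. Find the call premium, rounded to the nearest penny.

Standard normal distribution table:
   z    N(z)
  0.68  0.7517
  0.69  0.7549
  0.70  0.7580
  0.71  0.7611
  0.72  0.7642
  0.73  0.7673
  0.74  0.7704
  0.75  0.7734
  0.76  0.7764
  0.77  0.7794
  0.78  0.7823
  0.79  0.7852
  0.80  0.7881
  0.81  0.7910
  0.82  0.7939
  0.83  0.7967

£15.87

σ√T = 0.12 × 0.5000 = 0.0600
d₁ = [ln(306/296) + (0.048 + 0.12²/2)·0.25] / 0.0600 = [0.0332 + 0.0138] / 0.0600 = 0.7838 → 0.78
d₂ = d₁ − σ√T = 0.7838 − 0.0600 = 0.7238 → 0.72
exp(−rT) = exp(−0.048·0.25) = 0.9881
N(d₁) = N(0.78) = 0.7823;  N(d₂) = N(0.72) = 0.7642
C = 306·0.7823 − 296·0.9881·0.7642 = 239.3838 − 223.5114 = 15.8724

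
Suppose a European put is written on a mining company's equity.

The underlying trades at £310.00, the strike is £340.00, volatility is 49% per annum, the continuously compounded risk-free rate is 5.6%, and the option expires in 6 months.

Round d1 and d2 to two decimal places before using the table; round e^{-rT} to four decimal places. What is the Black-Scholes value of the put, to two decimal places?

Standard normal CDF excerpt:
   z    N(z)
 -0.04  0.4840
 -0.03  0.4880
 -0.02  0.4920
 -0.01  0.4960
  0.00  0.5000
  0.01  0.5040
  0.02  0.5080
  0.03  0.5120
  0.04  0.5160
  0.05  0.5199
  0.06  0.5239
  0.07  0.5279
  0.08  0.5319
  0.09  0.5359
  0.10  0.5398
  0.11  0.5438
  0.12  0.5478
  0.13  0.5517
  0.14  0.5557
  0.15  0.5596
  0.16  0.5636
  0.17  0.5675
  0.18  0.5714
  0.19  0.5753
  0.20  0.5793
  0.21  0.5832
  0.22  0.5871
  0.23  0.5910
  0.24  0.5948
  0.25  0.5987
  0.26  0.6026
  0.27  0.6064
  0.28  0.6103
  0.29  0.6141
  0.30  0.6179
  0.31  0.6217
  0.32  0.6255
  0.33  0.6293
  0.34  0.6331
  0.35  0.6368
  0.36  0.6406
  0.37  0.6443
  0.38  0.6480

T = 0.5;  σ√T = 0.3465
d₁ = [ln(310/340) + (0.056 + 0.49²/2)·0.5] / 0.3465 = [-0.0924 + 0.0880] / 0.3465 = -0.0125 ⇒ -0.01
d₂ = d₁ − σ√T = -0.0125 − 0.3465 = -0.3590 ⇒ -0.36
e^(−rT) = e^(−0.056·0.5) = 0.9724
N(−d₂) = N(0.36) = 0.6406;  N(−d₁) = N(0.01) = 0.5040
P = 340·0.9724·0.6406 − 310·0.5040 = 211.7926 − 156.2400 = 55.5526

£55.55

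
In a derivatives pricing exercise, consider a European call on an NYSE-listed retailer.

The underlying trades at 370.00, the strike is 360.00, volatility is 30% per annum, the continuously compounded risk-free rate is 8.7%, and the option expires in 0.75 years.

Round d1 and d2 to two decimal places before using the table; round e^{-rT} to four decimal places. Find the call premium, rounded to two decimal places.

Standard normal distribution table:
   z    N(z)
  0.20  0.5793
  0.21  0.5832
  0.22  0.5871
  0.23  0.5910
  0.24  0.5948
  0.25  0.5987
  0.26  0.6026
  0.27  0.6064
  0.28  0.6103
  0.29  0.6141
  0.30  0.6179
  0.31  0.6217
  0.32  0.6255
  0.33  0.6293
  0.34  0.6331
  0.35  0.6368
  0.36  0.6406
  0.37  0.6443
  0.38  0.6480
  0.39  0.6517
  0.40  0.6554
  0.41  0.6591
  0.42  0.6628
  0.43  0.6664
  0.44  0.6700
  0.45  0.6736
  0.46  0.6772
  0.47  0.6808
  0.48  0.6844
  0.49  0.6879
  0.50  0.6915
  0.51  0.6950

σ√T = 0.3·√0.75 = 0.2598
d₁ = [ln(370/360) + (0.087 + ½·0.3²)·0.75] / (σ√T) = (0.0274 + 0.0990) / 0.2598 = 0.4865 ⇒ 0.49
d₂ = 0.4865 − 0.2598 = 0.2267 ⇒ 0.23
e^(−rT) = e^(−0.087·0.75) = 0.9368
N(d₁) = N(0.49) = 0.6879;  N(d₂) = N(0.23) = 0.5910
C = 370·0.6879 − 360·0.9368·0.5910 = 254.5230 − 199.3136 = 55.2094

55.21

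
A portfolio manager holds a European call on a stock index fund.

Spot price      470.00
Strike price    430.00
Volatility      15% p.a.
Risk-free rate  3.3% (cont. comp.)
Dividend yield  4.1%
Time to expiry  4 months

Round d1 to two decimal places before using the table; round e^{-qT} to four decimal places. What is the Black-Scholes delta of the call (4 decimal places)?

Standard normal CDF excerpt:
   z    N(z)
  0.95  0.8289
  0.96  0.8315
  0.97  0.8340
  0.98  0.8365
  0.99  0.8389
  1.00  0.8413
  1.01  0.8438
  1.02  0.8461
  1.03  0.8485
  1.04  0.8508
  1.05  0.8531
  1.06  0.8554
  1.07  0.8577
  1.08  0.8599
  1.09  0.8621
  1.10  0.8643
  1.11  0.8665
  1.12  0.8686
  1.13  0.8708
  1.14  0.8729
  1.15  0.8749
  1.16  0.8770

σ√T = 0.15·√0.3333 = 0.0866
ln(S/K) + (r − q + σ²/2)T = ln(470/430) + (0.033 − 0.041 + 0.15²/2)·0.3333 = 0.0889 + 0.0011 = 0.0900
d₁ = 0.0900 / 0.0866 = 1.0396 → 1.04
N(d₁) = N(1.04) = 0.8508
Δ_call = exp(−qT)·N(d₁) = 0.9864·0.8508 = 0.8392

0.8392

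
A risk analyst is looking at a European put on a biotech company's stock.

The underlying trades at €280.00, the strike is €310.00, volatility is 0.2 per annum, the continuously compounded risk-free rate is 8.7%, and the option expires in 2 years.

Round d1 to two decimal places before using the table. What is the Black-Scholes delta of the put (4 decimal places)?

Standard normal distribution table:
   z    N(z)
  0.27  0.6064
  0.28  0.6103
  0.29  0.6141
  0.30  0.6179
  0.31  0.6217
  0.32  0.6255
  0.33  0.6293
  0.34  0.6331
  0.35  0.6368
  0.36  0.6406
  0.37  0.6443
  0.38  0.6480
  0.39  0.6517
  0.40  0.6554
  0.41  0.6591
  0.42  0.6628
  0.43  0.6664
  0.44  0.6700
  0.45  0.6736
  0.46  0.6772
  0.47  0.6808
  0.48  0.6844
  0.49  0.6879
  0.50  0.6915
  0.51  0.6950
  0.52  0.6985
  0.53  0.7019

-0.3446

σ√T = 0.2·√2 = 0.2828
d₁ = [ln(280/310) + (0.087 + 0.2²/2)·2] / 0.2828 = [-0.1018 + 0.2140] / 0.2828 = 0.3967 ⇒ 0.40
N(d₁) = N(0.40) = 0.6554
Δ_put = N(d₁) − 1 = 0.6554 − 1 = -0.3446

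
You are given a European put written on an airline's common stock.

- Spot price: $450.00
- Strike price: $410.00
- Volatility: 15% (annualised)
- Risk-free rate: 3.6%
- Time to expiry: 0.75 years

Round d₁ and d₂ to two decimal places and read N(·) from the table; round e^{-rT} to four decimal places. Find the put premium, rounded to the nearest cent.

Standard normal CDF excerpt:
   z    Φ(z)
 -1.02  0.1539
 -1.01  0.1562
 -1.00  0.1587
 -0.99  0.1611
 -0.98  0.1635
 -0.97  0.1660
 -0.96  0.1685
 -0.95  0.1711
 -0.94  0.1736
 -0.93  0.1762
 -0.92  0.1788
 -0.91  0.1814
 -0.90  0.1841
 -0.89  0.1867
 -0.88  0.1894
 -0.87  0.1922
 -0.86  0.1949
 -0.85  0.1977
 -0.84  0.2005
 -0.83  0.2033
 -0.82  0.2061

$5.29

σ√T = 0.15·√0.75 = 0.1299
ln(S/K) + (r + σ²/2)T = ln(450/410) + (0.036 + 0.15²/2)·0.75 = 0.0931 + 0.0354 = 0.1285
d₁ = 0.1285 / 0.1299 = 0.9894 → 0.99
d₂ = d₁ − σ√T = 0.9894 − 0.1299 = 0.8595 → 0.86
e^(−rT) = e^(−0.036·0.75) = 0.9734
P = 410·0.9734·N(-0.86) − 450·N(-0.99) = 410·0.9734·0.1949 − 450·0.1611 = 77.7834 − 72.4950 = 5.2884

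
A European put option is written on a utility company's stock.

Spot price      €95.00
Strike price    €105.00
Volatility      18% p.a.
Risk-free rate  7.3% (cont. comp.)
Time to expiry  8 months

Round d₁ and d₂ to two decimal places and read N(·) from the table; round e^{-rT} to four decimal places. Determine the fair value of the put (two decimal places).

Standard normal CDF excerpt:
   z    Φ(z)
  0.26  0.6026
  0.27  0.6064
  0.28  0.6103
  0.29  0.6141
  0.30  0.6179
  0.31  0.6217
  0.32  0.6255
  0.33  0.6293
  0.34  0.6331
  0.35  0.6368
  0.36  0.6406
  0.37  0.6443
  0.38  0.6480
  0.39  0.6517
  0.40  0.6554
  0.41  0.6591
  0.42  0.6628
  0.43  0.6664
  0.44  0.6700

€8.31

σ√T = 0.18·√0.6667 = 0.1470
d₁ = [ln(95/105) + (0.073 + 0.18²/2)·0.6667] / 0.1470 = [-0.1001 + 0.0595] / 0.1470 = -0.2764 → -0.28
d₂ = d₁ − σ√T = -0.2764 − 0.1470 = -0.4233 → -0.42
exp(−rT) = exp(−0.073·0.6667) = 0.9525
N(−d₂) = N(0.42) = 0.6628;  N(−d₁) = N(0.28) = 0.6103
P = 105·0.9525·0.6628 − 95·0.6103 = 66.2883 − 57.9785 = 8.3098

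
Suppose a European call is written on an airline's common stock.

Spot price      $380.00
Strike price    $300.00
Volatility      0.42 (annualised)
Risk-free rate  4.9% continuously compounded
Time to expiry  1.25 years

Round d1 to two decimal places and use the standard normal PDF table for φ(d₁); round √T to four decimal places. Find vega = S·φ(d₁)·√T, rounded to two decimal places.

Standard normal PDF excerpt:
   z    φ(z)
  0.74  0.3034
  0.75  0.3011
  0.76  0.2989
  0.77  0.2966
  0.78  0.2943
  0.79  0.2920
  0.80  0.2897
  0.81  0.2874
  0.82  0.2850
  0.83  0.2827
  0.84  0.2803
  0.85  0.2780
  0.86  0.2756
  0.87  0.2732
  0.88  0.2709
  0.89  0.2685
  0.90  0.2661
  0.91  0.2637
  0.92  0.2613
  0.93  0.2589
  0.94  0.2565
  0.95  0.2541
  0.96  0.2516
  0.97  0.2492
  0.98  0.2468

116.07

σ√T = 0.42 × 1.1180 = 0.4696
d₁ = [ln(380/300) + (0.049 + ½·0.42²)·1.25] / (σ√T) = (0.2364 + 0.1715) / 0.4696 = 0.8686 ⇒ 0.87
√T = √1.25 = 1.1180
φ(d₁) = φ(0.87) = 0.2732
vega = S·φ(d₁)·√T = 380·0.2732·1.1180 = 116.0663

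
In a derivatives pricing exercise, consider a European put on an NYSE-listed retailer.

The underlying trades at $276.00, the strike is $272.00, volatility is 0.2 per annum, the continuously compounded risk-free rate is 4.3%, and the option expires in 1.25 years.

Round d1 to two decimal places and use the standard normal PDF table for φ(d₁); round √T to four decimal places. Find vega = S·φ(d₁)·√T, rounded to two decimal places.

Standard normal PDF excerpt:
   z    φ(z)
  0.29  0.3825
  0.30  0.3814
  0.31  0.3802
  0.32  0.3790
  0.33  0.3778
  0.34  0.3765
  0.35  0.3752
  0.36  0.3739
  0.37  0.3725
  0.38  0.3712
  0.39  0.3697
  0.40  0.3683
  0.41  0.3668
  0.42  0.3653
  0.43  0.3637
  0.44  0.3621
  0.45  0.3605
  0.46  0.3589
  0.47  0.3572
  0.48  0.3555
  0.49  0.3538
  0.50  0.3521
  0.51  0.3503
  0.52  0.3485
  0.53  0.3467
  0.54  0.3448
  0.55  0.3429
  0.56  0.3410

σ√T = 0.2 × 1.1180 = 0.2236
ln(S/K) + (r + σ²/2)T = ln(276/272) + (0.043 + 0.2²/2)·1.25 = 0.0146 + 0.0788 = 0.0933
d₁ = 0.0933 / 0.2236 = 0.4175 → 0.42
√T = √1.25 = 1.1180
φ(d₁) = φ(0.42) = 0.3653
vega = S·φ(d₁)·√T = 276·0.3653·1.1180 = 112.7199

112.72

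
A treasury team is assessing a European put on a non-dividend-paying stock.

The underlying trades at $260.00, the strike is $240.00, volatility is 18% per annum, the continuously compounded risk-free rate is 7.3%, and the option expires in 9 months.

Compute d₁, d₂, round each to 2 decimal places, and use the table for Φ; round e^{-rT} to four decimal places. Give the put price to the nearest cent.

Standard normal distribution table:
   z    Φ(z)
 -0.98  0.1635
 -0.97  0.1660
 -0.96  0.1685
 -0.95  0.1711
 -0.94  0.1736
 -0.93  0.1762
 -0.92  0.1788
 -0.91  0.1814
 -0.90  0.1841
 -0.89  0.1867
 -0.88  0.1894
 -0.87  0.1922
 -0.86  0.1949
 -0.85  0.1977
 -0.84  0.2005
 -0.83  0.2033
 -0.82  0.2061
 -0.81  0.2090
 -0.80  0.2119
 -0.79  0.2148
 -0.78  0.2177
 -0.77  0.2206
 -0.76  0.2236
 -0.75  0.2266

$3.67

T = 0.75;  σ√T = 0.1559
d₁ = [ln(260/240) + (0.073 + ½·0.18²)·0.75] / (σ√T) = (0.0800 + 0.0669) / 0.1559 = 0.9426 ≈ 0.94
d₂ = 0.9426 − 0.1559 = 0.7868 ≈ 0.79
exp(−rT) = exp(−0.073·0.75) = 0.9467
N(−d₂) = N(-0.79) = 0.2148;  N(−d₁) = N(-0.94) = 0.1736
P = 240·0.9467·0.2148 − 260·0.1736 = 48.8043 − 45.1360 = 3.6683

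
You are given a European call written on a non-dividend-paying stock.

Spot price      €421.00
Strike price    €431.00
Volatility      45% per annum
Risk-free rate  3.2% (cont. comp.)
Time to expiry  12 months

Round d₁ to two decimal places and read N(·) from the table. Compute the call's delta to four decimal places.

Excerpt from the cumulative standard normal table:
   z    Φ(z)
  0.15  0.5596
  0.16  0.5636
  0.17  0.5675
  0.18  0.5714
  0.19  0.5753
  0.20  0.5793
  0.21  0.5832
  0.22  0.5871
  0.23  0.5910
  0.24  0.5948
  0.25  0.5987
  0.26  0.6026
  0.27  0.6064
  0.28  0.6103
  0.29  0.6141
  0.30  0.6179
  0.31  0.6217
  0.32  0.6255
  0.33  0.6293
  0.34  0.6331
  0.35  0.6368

σ√T = 0.45 × 1.0000 = 0.4500
d₁ = [ln(421/431) + (0.032 + 0.45²/2)·1] / 0.4500 = [-0.0235 + 0.1333] / 0.4500 = 0.2439 ≈ 0.24
N(d₁) = N(0.24) = 0.5948
Δ_call = N(d₁) = 0.5948

0.5948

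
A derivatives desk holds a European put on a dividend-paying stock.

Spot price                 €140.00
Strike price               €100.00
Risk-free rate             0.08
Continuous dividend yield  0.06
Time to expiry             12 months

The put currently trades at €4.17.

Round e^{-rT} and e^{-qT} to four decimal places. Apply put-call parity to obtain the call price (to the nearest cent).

e^(−qT) = e^(−0.06·1) = 0.9418;  e^(−rT) = e^(−0.08·1) = 0.9231
Put-call parity: C − P = S·e^(−qT) − K·e^(−rT) = 140·0.9418 − 100·0.9231 = 131.8520 − 92.3100 = 39.5420
C = P + (C − P) = 4.17 + (39.5420) = 43.7120

€43.71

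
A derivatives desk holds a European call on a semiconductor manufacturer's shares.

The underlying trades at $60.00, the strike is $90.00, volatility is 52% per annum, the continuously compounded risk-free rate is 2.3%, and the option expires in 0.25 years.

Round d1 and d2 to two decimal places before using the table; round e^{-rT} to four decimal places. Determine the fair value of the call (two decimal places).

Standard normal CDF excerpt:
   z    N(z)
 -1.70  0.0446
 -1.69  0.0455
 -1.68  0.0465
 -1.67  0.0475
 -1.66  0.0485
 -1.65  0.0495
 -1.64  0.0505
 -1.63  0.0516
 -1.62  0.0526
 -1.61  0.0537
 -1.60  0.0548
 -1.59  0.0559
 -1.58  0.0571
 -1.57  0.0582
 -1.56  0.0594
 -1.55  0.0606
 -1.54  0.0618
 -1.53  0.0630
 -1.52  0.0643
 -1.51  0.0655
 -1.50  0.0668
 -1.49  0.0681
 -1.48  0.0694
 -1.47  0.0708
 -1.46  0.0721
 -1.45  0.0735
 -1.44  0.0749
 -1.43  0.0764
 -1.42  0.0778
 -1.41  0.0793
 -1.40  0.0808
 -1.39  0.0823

$0.51

T = 0.25;  σ√T = 0.2600
ln(S/K) + (r + σ²/2)T = ln(60/90) + (0.023 + 0.52²/2)·0.25 = -0.4055 + 0.0396 = -0.3659
d₁ = -0.3659 / 0.2600 = -1.4074 ⇒ -1.41
d₂ = d₁ − σ√T = -1.4074 − 0.2600 = -1.6674 ⇒ -1.67
exp(−rT) = exp(−0.023·0.25) = 0.9943
N(d₁) = N(-1.41) = 0.0793;  N(d₂) = N(-1.67) = 0.0475
C = 60·0.0793 − 90·0.9943·0.0475 = 4.7580 − 4.2506 = 0.5074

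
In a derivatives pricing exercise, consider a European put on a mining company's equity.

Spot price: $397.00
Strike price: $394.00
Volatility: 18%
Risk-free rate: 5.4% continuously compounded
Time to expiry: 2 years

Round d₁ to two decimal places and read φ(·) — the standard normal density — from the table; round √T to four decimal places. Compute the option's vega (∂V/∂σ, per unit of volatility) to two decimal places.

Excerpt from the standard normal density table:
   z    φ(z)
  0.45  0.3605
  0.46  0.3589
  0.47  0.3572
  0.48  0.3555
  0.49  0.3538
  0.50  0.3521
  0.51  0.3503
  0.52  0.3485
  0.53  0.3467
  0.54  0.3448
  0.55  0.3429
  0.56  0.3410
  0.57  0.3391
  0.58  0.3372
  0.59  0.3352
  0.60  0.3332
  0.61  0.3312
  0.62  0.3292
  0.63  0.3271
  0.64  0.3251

189.32

T = 2;  σ√T = 0.2546
ln(S/K) + (r + σ²/2)T = ln(397/394) + (0.054 + 0.18²/2)·2 = 0.0076 + 0.1404 = 0.1480
d₁ = 0.1480 / 0.2546 = 0.5813 → 0.58
√T = √2 = 1.4142
φ(d₁) = φ(0.58) = 0.3372
vega = S·φ(d₁)·√T = 397·0.3372·1.4142 = 189.3167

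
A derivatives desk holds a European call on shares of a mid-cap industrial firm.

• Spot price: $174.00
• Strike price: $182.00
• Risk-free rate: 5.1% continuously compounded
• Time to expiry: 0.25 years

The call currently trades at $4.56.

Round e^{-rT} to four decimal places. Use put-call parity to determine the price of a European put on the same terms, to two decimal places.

e^(−rT) = e^(−0.051·0.25) = 0.9873
Put-call parity: C − P = S − K·e^(−rT) = 174 − 182·0.9873 = 174 − 179.6886 = -5.6886
P = C − (C − P) = 4.56 − (-5.6886) = 10.2486

$10.25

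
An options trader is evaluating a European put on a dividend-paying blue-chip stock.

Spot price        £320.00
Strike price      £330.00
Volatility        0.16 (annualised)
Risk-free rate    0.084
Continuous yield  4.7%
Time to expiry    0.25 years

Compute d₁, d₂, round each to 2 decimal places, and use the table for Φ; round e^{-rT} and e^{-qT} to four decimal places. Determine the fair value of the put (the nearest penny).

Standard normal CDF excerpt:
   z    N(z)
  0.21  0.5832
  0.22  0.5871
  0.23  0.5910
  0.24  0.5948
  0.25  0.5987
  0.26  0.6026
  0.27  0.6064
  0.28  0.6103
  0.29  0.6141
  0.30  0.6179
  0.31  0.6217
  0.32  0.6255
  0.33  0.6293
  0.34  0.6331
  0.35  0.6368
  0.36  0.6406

£13.99

σ√T = 0.16·√0.25 = 0.0800
d₁ = [ln(320/330) + (0.084 − 0.047 + 0.16²/2)·0.25] / 0.0800 = [-0.0308 + 0.0125] / 0.0800 = -0.2290 ≈ -0.23
d₂ = d₁ − σ√T = -0.2290 − 0.0800 = -0.3090 ≈ -0.31
exp(−qT) = exp(−0.047·0.25) = 0.9883;  exp(−rT) = exp(−0.084·0.25) = 0.9792
N(−d₂) = N(0.31) = 0.6217;  N(−d₁) = N(0.23) = 0.5910
P = 330·0.9792·0.6217 − 320·0.9883·0.5910 = 200.8937 − 186.9073 = 13.9864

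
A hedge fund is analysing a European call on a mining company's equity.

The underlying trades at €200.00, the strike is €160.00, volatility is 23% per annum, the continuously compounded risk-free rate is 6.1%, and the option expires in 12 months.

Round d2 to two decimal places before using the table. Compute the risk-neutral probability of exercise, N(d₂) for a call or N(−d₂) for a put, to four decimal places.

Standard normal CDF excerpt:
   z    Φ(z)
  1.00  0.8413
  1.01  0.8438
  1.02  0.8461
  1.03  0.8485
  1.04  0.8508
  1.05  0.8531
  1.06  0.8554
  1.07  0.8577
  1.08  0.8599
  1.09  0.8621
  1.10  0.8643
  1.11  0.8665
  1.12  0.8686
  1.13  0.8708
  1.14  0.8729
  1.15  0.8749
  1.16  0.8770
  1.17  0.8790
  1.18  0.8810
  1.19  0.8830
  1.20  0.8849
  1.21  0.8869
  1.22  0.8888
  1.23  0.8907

σ√T = 0.23 × 1.0000 = 0.2300
d₁ = [ln(200/160) + (0.061 + 0.23²/2)·1] / 0.2300 = [0.2231 + 0.0874] / 0.2300 = 1.3504 ≈ 1.35
d₂ = d₁ − σ√T = 1.3504 − 0.2300 = 1.1204 ≈ 1.12
Pr(exercise) under Q = N(d₂) = 0.8686

0.8686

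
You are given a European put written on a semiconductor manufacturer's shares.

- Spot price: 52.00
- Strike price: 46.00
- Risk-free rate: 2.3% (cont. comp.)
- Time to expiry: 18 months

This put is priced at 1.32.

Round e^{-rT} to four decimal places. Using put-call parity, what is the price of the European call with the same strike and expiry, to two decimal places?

8.88

e^(−rT) = e^(−0.023·1.5) = 0.9661
Put-call parity: C − P = S − K·e^(−rT) = 52 − 46·0.9661 = 52 − 44.4406 = 7.5594
C = P + (C − P) = 1.32 + (7.5594) = 8.8794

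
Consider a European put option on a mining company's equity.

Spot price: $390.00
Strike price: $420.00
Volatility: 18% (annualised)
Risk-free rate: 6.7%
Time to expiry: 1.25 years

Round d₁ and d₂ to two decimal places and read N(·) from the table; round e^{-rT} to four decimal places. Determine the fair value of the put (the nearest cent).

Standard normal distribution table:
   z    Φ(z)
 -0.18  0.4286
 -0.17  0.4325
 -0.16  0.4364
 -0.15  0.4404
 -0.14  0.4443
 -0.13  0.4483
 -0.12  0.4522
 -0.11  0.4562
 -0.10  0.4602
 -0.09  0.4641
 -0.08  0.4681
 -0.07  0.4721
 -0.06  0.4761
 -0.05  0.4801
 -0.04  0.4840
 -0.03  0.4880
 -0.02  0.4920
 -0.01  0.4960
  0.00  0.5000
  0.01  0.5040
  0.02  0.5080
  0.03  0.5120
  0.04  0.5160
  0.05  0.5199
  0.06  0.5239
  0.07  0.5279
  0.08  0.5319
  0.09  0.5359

$29.07

σ√T = 0.18·√1.25 = 0.2012
d₁ = [ln(390/420) + (0.067 + 0.18²/2)·1.25] / 0.2012 = [-0.0741 + 0.1040] / 0.2012 = 0.1485 ≈ 0.15
d₂ = d₁ − σ√T = 0.1485 − 0.2012 = -0.0527 ≈ -0.05
e^(−rT) = e^(−0.067·1.25) = 0.9197
P = 420·0.9197·N(0.05) − 390·N(-0.15) = 420·0.9197·0.5199 − 390·0.4404 = 200.8239 − 171.7560 = 29.0679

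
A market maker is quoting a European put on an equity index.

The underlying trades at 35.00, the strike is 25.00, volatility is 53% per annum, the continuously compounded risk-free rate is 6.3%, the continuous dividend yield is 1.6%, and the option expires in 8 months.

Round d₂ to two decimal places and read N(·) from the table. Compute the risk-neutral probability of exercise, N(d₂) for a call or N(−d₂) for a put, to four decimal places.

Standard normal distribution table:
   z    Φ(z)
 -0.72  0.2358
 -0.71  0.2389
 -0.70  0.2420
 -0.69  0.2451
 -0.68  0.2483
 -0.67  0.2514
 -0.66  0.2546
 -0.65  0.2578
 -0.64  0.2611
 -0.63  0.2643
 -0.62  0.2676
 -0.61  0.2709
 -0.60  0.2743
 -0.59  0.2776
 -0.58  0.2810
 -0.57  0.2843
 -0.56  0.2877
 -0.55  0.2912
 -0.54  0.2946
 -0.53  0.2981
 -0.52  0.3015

σ√T = 0.53·√0.6667 = 0.4327
d₁ = [ln(35/25) + (0.063 − 0.016 + ½·0.53²)·0.6667] / (σ√T) = (0.3365 + 0.1250) / 0.4327 = 1.0663 which rounds to 1.07
d₂ = 1.0663 − 0.4327 = 0.6336 which rounds to 0.63
Pr(exercise) under Q = N(−d₂) = N(-0.63) = 0.2643

0.2643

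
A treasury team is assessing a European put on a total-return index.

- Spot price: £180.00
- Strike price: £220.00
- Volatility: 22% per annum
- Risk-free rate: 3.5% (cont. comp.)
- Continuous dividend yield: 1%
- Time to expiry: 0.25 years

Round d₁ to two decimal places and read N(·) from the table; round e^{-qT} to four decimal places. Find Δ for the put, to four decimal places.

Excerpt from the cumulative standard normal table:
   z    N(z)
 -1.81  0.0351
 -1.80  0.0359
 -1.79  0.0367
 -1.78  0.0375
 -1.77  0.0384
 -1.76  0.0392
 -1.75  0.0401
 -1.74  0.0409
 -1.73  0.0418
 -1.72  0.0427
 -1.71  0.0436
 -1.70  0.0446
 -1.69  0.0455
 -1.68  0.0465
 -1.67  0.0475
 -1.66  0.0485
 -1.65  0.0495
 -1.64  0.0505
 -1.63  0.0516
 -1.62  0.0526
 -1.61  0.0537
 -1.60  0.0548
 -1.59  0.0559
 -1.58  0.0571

-0.9540

T = 0.25;  σ√T = 0.1100
ln(S/K) + (r − q + σ²/2)T = ln(180/220) + (0.035 − 0.01 + 0.22²/2)·0.25 = -0.2007 + 0.0123 = -0.1884
d₁ = -0.1884 / 0.1100 = -1.7125 which rounds to -1.71
N(d₁) = N(-1.71) = 0.0436
Δ_put = e^(−qT)·(N(d₁) − 1) = 0.9975·(0.0436 − 1) = -0.9540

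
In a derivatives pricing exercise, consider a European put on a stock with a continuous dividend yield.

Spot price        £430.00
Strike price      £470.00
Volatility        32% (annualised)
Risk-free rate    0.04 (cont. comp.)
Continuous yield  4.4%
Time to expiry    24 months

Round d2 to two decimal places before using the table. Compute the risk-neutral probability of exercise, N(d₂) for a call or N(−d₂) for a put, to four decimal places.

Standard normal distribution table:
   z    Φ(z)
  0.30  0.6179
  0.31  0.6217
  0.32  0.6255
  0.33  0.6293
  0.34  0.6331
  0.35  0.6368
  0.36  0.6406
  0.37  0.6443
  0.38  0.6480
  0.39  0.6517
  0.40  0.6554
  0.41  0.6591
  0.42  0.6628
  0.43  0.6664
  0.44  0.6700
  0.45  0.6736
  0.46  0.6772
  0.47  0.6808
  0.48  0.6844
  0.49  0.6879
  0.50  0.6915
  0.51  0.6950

0.6700

T = 2;  σ√T = 0.4525
d₁ = [ln(430/470) + (0.04 − 0.044 + 0.32²/2)·2] / 0.4525 = [-0.0889 + 0.0944] / 0.4525 = 0.0120 which rounds to 0.01
d₂ = d₁ − σ√T = 0.0120 − 0.4525 = -0.4405 which rounds to -0.44
Pr(exercise) under Q = N(−d₂) = N(0.44) = 0.6700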